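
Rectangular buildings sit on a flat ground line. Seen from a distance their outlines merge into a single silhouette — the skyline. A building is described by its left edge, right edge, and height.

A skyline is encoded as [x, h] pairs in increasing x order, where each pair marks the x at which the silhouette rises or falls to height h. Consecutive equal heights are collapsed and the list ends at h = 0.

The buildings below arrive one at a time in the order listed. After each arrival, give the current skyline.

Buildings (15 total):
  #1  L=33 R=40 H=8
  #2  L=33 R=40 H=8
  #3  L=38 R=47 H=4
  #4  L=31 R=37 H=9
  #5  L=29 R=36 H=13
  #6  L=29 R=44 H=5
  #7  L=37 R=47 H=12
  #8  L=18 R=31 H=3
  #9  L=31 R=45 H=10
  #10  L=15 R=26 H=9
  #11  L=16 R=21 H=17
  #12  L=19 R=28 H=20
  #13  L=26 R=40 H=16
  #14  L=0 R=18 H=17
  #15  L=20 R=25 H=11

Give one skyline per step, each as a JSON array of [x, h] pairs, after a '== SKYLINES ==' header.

== SKYLINES ==
[[33,8],[40,0]]
[[33,8],[40,0]]
[[33,8],[40,4],[47,0]]
[[31,9],[37,8],[40,4],[47,0]]
[[29,13],[36,9],[37,8],[40,4],[47,0]]
[[29,13],[36,9],[37,8],[40,5],[44,4],[47,0]]
[[29,13],[36,9],[37,12],[47,0]]
[[18,3],[29,13],[36,9],[37,12],[47,0]]
[[18,3],[29,13],[36,10],[37,12],[47,0]]
[[15,9],[26,3],[29,13],[36,10],[37,12],[47,0]]
[[15,9],[16,17],[21,9],[26,3],[29,13],[36,10],[37,12],[47,0]]
[[15,9],[16,17],[19,20],[28,3],[29,13],[36,10],[37,12],[47,0]]
[[15,9],[16,17],[19,20],[28,16],[40,12],[47,0]]
[[0,17],[19,20],[28,16],[40,12],[47,0]]
[[0,17],[19,20],[28,16],[40,12],[47,0]]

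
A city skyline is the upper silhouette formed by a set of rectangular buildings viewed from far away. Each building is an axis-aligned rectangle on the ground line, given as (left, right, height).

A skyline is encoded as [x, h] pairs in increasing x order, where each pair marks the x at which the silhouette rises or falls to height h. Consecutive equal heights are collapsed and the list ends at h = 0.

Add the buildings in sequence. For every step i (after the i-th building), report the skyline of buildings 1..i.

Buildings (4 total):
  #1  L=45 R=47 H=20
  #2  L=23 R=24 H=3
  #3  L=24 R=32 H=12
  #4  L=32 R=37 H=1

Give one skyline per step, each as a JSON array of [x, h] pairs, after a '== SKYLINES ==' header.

== SKYLINES ==
[[45,20],[47,0]]
[[23,3],[24,0],[45,20],[47,0]]
[[23,3],[24,12],[32,0],[45,20],[47,0]]
[[23,3],[24,12],[32,1],[37,0],[45,20],[47,0]]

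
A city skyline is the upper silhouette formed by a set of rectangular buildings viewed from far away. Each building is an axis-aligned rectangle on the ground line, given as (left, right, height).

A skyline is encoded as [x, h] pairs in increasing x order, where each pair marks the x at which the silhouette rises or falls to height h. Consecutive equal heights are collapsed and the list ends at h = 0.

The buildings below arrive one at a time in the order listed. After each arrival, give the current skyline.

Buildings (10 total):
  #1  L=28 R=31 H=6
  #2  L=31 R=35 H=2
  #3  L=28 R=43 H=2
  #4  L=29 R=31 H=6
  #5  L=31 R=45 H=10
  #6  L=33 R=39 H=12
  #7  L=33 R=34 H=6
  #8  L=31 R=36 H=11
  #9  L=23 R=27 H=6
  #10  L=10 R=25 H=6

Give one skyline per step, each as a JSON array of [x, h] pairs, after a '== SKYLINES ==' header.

== SKYLINES ==
[[28,6],[31,0]]
[[28,6],[31,2],[35,0]]
[[28,6],[31,2],[43,0]]
[[28,6],[31,2],[43,0]]
[[28,6],[31,10],[45,0]]
[[28,6],[31,10],[33,12],[39,10],[45,0]]
[[28,6],[31,10],[33,12],[39,10],[45,0]]
[[28,6],[31,11],[33,12],[39,10],[45,0]]
[[23,6],[27,0],[28,6],[31,11],[33,12],[39,10],[45,0]]
[[10,6],[27,0],[28,6],[31,11],[33,12],[39,10],[45,0]]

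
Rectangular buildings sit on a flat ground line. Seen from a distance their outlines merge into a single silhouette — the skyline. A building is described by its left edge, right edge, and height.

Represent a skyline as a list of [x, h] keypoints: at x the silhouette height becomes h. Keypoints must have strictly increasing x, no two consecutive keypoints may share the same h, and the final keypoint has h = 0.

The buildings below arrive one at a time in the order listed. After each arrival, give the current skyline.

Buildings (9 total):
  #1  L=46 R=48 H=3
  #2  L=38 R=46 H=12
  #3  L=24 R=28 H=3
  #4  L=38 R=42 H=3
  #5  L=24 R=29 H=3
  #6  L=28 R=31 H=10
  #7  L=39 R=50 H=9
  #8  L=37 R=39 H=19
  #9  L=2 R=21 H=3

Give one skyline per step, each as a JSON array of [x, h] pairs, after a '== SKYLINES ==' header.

== SKYLINES ==
[[46,3],[48,0]]
[[38,12],[46,3],[48,0]]
[[24,3],[28,0],[38,12],[46,3],[48,0]]
[[24,3],[28,0],[38,12],[46,3],[48,0]]
[[24,3],[29,0],[38,12],[46,3],[48,0]]
[[24,3],[28,10],[31,0],[38,12],[46,3],[48,0]]
[[24,3],[28,10],[31,0],[38,12],[46,9],[50,0]]
[[24,3],[28,10],[31,0],[37,19],[39,12],[46,9],[50,0]]
[[2,3],[21,0],[24,3],[28,10],[31,0],[37,19],[39,12],[46,9],[50,0]]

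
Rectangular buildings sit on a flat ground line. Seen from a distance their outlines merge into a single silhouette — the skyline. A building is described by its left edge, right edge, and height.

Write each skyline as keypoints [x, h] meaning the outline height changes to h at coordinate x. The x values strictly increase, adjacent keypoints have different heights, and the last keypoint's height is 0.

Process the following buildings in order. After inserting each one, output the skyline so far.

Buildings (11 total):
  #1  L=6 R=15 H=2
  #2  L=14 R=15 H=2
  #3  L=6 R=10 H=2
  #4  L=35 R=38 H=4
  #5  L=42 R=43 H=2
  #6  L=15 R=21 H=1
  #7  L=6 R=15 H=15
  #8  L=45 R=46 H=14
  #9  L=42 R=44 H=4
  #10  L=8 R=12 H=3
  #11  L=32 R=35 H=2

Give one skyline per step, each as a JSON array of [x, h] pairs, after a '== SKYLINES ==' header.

== SKYLINES ==
[[6,2],[15,0]]
[[6,2],[15,0]]
[[6,2],[15,0]]
[[6,2],[15,0],[35,4],[38,0]]
[[6,2],[15,0],[35,4],[38,0],[42,2],[43,0]]
[[6,2],[15,1],[21,0],[35,4],[38,0],[42,2],[43,0]]
[[6,15],[15,1],[21,0],[35,4],[38,0],[42,2],[43,0]]
[[6,15],[15,1],[21,0],[35,4],[38,0],[42,2],[43,0],[45,14],[46,0]]
[[6,15],[15,1],[21,0],[35,4],[38,0],[42,4],[44,0],[45,14],[46,0]]
[[6,15],[15,1],[21,0],[35,4],[38,0],[42,4],[44,0],[45,14],[46,0]]
[[6,15],[15,1],[21,0],[32,2],[35,4],[38,0],[42,4],[44,0],[45,14],[46,0]]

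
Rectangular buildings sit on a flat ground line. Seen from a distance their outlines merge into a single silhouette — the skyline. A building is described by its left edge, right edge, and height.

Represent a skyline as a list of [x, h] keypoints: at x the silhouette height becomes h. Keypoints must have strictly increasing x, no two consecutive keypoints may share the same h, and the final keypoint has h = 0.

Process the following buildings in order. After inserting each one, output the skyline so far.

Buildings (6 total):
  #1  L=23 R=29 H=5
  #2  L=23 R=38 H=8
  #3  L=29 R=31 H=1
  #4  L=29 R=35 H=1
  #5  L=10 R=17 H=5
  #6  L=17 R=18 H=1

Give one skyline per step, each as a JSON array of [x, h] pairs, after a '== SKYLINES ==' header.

== SKYLINES ==
[[23,5],[29,0]]
[[23,8],[38,0]]
[[23,8],[38,0]]
[[23,8],[38,0]]
[[10,5],[17,0],[23,8],[38,0]]
[[10,5],[17,1],[18,0],[23,8],[38,0]]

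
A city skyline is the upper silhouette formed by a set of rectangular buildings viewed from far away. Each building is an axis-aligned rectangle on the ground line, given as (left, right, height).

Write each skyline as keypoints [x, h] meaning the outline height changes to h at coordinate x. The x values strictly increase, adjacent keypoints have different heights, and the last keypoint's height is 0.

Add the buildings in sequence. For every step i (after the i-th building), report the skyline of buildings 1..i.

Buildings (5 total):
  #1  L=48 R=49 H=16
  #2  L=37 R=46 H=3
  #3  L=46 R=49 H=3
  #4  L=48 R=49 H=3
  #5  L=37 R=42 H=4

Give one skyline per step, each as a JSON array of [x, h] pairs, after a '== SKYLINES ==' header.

== SKYLINES ==
[[48,16],[49,0]]
[[37,3],[46,0],[48,16],[49,0]]
[[37,3],[48,16],[49,0]]
[[37,3],[48,16],[49,0]]
[[37,4],[42,3],[48,16],[49,0]]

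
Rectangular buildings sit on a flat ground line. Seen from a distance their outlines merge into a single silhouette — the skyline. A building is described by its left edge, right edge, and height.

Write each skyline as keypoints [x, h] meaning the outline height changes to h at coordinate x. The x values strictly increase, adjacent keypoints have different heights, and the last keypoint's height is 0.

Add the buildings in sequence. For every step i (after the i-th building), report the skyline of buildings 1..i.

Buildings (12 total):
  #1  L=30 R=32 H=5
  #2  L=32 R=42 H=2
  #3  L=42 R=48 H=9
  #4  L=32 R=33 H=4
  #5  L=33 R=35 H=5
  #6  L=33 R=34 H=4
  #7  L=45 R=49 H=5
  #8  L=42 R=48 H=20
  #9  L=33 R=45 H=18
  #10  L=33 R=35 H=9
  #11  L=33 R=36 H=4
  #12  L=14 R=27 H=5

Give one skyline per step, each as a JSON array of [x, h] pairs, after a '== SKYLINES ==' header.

== SKYLINES ==
[[30,5],[32,0]]
[[30,5],[32,2],[42,0]]
[[30,5],[32,2],[42,9],[48,0]]
[[30,5],[32,4],[33,2],[42,9],[48,0]]
[[30,5],[32,4],[33,5],[35,2],[42,9],[48,0]]
[[30,5],[32,4],[33,5],[35,2],[42,9],[48,0]]
[[30,5],[32,4],[33,5],[35,2],[42,9],[48,5],[49,0]]
[[30,5],[32,4],[33,5],[35,2],[42,20],[48,5],[49,0]]
[[30,5],[32,4],[33,18],[42,20],[48,5],[49,0]]
[[30,5],[32,4],[33,18],[42,20],[48,5],[49,0]]
[[30,5],[32,4],[33,18],[42,20],[48,5],[49,0]]
[[14,5],[27,0],[30,5],[32,4],[33,18],[42,20],[48,5],[49,0]]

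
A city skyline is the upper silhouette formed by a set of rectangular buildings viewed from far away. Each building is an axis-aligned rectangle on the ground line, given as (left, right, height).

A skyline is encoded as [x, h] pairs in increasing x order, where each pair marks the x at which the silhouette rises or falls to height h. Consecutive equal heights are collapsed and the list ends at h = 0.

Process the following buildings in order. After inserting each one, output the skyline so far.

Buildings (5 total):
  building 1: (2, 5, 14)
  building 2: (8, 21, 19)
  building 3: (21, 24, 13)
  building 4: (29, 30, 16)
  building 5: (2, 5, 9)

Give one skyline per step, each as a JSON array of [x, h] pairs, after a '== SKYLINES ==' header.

== SKYLINES ==
[[2,14],[5,0]]
[[2,14],[5,0],[8,19],[21,0]]
[[2,14],[5,0],[8,19],[21,13],[24,0]]
[[2,14],[5,0],[8,19],[21,13],[24,0],[29,16],[30,0]]
[[2,14],[5,0],[8,19],[21,13],[24,0],[29,16],[30,0]]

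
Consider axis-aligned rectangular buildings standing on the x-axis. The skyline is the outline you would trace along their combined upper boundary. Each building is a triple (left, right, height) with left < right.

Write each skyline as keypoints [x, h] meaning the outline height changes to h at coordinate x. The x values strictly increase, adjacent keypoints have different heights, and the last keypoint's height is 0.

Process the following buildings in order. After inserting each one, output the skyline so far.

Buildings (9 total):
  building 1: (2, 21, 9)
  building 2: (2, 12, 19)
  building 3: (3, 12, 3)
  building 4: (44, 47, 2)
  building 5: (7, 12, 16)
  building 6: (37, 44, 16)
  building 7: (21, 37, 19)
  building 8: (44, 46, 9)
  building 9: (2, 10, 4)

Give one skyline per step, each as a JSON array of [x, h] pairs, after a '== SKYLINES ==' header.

== SKYLINES ==
[[2,9],[21,0]]
[[2,19],[12,9],[21,0]]
[[2,19],[12,9],[21,0]]
[[2,19],[12,9],[21,0],[44,2],[47,0]]
[[2,19],[12,9],[21,0],[44,2],[47,0]]
[[2,19],[12,9],[21,0],[37,16],[44,2],[47,0]]
[[2,19],[12,9],[21,19],[37,16],[44,2],[47,0]]
[[2,19],[12,9],[21,19],[37,16],[44,9],[46,2],[47,0]]
[[2,19],[12,9],[21,19],[37,16],[44,9],[46,2],[47,0]]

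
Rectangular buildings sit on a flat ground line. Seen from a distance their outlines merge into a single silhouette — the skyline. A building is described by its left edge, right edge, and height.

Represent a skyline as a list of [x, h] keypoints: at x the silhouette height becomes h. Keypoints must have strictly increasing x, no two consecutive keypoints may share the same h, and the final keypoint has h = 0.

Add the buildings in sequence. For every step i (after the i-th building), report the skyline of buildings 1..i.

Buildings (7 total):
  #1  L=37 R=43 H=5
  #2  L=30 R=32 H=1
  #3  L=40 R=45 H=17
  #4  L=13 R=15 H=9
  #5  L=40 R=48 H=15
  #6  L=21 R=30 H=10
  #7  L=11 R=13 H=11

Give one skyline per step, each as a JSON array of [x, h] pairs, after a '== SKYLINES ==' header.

== SKYLINES ==
[[37,5],[43,0]]
[[30,1],[32,0],[37,5],[43,0]]
[[30,1],[32,0],[37,5],[40,17],[45,0]]
[[13,9],[15,0],[30,1],[32,0],[37,5],[40,17],[45,0]]
[[13,9],[15,0],[30,1],[32,0],[37,5],[40,17],[45,15],[48,0]]
[[13,9],[15,0],[21,10],[30,1],[32,0],[37,5],[40,17],[45,15],[48,0]]
[[11,11],[13,9],[15,0],[21,10],[30,1],[32,0],[37,5],[40,17],[45,15],[48,0]]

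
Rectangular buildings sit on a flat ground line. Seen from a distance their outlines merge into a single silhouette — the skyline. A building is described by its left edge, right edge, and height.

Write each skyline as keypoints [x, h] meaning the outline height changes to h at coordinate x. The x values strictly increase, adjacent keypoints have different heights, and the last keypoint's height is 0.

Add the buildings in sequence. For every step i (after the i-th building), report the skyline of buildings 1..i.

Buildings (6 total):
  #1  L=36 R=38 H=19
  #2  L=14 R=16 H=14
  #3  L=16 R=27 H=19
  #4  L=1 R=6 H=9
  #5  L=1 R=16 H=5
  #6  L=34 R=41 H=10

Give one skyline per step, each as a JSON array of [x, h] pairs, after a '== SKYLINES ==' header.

== SKYLINES ==
[[36,19],[38,0]]
[[14,14],[16,0],[36,19],[38,0]]
[[14,14],[16,19],[27,0],[36,19],[38,0]]
[[1,9],[6,0],[14,14],[16,19],[27,0],[36,19],[38,0]]
[[1,9],[6,5],[14,14],[16,19],[27,0],[36,19],[38,0]]
[[1,9],[6,5],[14,14],[16,19],[27,0],[34,10],[36,19],[38,10],[41,0]]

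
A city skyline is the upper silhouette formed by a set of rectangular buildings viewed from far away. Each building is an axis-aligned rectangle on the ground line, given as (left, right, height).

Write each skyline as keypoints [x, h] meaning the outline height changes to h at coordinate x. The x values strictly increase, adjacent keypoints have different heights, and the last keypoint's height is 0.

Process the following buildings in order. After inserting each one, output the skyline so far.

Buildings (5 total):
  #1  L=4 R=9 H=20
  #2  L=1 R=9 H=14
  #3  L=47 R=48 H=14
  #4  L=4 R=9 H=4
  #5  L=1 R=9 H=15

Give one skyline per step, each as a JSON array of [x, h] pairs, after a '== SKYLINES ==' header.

== SKYLINES ==
[[4,20],[9,0]]
[[1,14],[4,20],[9,0]]
[[1,14],[4,20],[9,0],[47,14],[48,0]]
[[1,14],[4,20],[9,0],[47,14],[48,0]]
[[1,15],[4,20],[9,0],[47,14],[48,0]]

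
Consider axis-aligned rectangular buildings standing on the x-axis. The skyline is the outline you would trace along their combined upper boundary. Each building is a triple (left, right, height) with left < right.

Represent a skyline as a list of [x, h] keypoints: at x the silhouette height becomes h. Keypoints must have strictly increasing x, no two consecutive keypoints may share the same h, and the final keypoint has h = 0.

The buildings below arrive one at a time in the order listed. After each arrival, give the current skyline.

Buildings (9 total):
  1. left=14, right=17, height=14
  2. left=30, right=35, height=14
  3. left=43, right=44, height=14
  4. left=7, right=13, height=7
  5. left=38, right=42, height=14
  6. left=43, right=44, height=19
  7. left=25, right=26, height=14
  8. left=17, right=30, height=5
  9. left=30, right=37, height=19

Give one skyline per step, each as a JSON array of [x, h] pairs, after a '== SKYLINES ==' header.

== SKYLINES ==
[[14,14],[17,0]]
[[14,14],[17,0],[30,14],[35,0]]
[[14,14],[17,0],[30,14],[35,0],[43,14],[44,0]]
[[7,7],[13,0],[14,14],[17,0],[30,14],[35,0],[43,14],[44,0]]
[[7,7],[13,0],[14,14],[17,0],[30,14],[35,0],[38,14],[42,0],[43,14],[44,0]]
[[7,7],[13,0],[14,14],[17,0],[30,14],[35,0],[38,14],[42,0],[43,19],[44,0]]
[[7,7],[13,0],[14,14],[17,0],[25,14],[26,0],[30,14],[35,0],[38,14],[42,0],[43,19],[44,0]]
[[7,7],[13,0],[14,14],[17,5],[25,14],[26,5],[30,14],[35,0],[38,14],[42,0],[43,19],[44,0]]
[[7,7],[13,0],[14,14],[17,5],[25,14],[26,5],[30,19],[37,0],[38,14],[42,0],[43,19],[44,0]]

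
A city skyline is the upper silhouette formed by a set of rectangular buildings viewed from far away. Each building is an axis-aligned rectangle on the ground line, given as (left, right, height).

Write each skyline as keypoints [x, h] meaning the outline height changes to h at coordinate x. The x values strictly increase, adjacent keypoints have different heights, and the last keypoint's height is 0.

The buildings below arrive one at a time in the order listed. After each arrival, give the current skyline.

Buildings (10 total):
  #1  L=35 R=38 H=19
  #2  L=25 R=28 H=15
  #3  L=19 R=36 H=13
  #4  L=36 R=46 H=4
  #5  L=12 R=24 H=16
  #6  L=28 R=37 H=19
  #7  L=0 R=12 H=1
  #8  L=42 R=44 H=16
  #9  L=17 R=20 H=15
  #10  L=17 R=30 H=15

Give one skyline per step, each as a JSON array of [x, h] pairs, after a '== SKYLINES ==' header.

== SKYLINES ==
[[35,19],[38,0]]
[[25,15],[28,0],[35,19],[38,0]]
[[19,13],[25,15],[28,13],[35,19],[38,0]]
[[19,13],[25,15],[28,13],[35,19],[38,4],[46,0]]
[[12,16],[24,13],[25,15],[28,13],[35,19],[38,4],[46,0]]
[[12,16],[24,13],[25,15],[28,19],[38,4],[46,0]]
[[0,1],[12,16],[24,13],[25,15],[28,19],[38,4],[46,0]]
[[0,1],[12,16],[24,13],[25,15],[28,19],[38,4],[42,16],[44,4],[46,0]]
[[0,1],[12,16],[24,13],[25,15],[28,19],[38,4],[42,16],[44,4],[46,0]]
[[0,1],[12,16],[24,15],[28,19],[38,4],[42,16],[44,4],[46,0]]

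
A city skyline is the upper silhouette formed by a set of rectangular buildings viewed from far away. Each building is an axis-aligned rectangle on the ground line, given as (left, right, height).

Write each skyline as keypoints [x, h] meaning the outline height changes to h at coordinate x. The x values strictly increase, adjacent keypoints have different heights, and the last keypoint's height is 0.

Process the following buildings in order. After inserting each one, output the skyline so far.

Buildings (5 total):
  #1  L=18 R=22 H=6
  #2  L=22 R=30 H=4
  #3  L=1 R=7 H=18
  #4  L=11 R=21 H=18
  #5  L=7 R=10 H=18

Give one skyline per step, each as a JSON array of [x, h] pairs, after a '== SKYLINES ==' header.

== SKYLINES ==
[[18,6],[22,0]]
[[18,6],[22,4],[30,0]]
[[1,18],[7,0],[18,6],[22,4],[30,0]]
[[1,18],[7,0],[11,18],[21,6],[22,4],[30,0]]
[[1,18],[10,0],[11,18],[21,6],[22,4],[30,0]]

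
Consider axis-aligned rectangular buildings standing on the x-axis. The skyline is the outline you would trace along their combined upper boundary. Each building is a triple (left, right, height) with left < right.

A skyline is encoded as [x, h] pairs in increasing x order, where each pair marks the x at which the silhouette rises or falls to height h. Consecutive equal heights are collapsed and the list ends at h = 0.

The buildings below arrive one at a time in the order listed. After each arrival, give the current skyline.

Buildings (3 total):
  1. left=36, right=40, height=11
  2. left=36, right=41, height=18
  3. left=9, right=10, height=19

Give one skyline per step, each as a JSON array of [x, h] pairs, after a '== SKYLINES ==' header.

== SKYLINES ==
[[36,11],[40,0]]
[[36,18],[41,0]]
[[9,19],[10,0],[36,18],[41,0]]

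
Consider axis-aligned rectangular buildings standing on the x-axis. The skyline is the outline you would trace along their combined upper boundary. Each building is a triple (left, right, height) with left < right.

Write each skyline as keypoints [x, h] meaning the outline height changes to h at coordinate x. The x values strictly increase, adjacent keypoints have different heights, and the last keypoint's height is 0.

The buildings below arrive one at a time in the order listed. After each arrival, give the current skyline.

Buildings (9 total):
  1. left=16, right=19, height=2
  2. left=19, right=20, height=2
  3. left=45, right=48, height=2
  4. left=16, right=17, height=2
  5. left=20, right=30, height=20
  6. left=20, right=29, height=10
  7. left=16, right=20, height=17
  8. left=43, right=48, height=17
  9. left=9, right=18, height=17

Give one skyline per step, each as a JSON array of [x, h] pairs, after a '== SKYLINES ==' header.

== SKYLINES ==
[[16,2],[19,0]]
[[16,2],[20,0]]
[[16,2],[20,0],[45,2],[48,0]]
[[16,2],[20,0],[45,2],[48,0]]
[[16,2],[20,20],[30,0],[45,2],[48,0]]
[[16,2],[20,20],[30,0],[45,2],[48,0]]
[[16,17],[20,20],[30,0],[45,2],[48,0]]
[[16,17],[20,20],[30,0],[43,17],[48,0]]
[[9,17],[20,20],[30,0],[43,17],[48,0]]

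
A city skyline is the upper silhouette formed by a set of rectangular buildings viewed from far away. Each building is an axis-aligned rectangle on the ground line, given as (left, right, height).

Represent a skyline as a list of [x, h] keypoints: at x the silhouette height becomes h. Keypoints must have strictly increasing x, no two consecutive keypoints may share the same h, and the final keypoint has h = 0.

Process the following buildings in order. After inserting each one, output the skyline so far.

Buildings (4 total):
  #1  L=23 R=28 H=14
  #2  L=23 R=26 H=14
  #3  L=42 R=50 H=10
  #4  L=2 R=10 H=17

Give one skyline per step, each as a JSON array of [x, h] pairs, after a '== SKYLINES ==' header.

== SKYLINES ==
[[23,14],[28,0]]
[[23,14],[28,0]]
[[23,14],[28,0],[42,10],[50,0]]
[[2,17],[10,0],[23,14],[28,0],[42,10],[50,0]]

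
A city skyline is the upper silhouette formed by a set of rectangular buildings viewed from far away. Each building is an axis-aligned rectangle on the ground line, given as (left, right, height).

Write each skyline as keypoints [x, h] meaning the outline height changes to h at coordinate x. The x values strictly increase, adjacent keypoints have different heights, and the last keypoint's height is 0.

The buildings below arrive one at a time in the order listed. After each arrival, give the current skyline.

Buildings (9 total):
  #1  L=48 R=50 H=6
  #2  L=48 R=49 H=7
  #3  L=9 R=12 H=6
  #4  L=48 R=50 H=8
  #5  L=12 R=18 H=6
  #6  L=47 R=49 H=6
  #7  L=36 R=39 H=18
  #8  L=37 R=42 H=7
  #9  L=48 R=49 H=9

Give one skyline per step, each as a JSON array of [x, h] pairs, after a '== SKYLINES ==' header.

== SKYLINES ==
[[48,6],[50,0]]
[[48,7],[49,6],[50,0]]
[[9,6],[12,0],[48,7],[49,6],[50,0]]
[[9,6],[12,0],[48,8],[50,0]]
[[9,6],[18,0],[48,8],[50,0]]
[[9,6],[18,0],[47,6],[48,8],[50,0]]
[[9,6],[18,0],[36,18],[39,0],[47,6],[48,8],[50,0]]
[[9,6],[18,0],[36,18],[39,7],[42,0],[47,6],[48,8],[50,0]]
[[9,6],[18,0],[36,18],[39,7],[42,0],[47,6],[48,9],[49,8],[50,0]]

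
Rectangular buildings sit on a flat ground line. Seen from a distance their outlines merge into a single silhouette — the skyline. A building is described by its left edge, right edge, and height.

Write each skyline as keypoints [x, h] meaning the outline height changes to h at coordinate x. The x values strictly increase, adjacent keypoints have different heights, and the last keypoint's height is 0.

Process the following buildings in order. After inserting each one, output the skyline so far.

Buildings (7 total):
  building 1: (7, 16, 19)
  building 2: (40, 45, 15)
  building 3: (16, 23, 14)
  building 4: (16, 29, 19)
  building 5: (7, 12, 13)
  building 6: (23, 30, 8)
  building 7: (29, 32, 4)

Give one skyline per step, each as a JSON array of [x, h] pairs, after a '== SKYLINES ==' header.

== SKYLINES ==
[[7,19],[16,0]]
[[7,19],[16,0],[40,15],[45,0]]
[[7,19],[16,14],[23,0],[40,15],[45,0]]
[[7,19],[29,0],[40,15],[45,0]]
[[7,19],[29,0],[40,15],[45,0]]
[[7,19],[29,8],[30,0],[40,15],[45,0]]
[[7,19],[29,8],[30,4],[32,0],[40,15],[45,0]]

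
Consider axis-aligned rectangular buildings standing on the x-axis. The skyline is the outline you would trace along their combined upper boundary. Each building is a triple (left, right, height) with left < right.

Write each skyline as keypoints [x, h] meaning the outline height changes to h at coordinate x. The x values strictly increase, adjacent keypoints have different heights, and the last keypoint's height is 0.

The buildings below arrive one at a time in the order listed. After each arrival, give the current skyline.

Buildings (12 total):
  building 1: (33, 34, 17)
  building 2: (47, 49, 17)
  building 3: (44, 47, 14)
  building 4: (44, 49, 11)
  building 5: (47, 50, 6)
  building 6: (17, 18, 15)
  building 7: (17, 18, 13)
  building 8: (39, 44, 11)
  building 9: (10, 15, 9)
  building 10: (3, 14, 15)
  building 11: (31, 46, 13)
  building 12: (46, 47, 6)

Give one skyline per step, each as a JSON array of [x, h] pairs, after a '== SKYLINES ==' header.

== SKYLINES ==
[[33,17],[34,0]]
[[33,17],[34,0],[47,17],[49,0]]
[[33,17],[34,0],[44,14],[47,17],[49,0]]
[[33,17],[34,0],[44,14],[47,17],[49,0]]
[[33,17],[34,0],[44,14],[47,17],[49,6],[50,0]]
[[17,15],[18,0],[33,17],[34,0],[44,14],[47,17],[49,6],[50,0]]
[[17,15],[18,0],[33,17],[34,0],[44,14],[47,17],[49,6],[50,0]]
[[17,15],[18,0],[33,17],[34,0],[39,11],[44,14],[47,17],[49,6],[50,0]]
[[10,9],[15,0],[17,15],[18,0],[33,17],[34,0],[39,11],[44,14],[47,17],[49,6],[50,0]]
[[3,15],[14,9],[15,0],[17,15],[18,0],[33,17],[34,0],[39,11],[44,14],[47,17],[49,6],[50,0]]
[[3,15],[14,9],[15,0],[17,15],[18,0],[31,13],[33,17],[34,13],[44,14],[47,17],[49,6],[50,0]]
[[3,15],[14,9],[15,0],[17,15],[18,0],[31,13],[33,17],[34,13],[44,14],[47,17],[49,6],[50,0]]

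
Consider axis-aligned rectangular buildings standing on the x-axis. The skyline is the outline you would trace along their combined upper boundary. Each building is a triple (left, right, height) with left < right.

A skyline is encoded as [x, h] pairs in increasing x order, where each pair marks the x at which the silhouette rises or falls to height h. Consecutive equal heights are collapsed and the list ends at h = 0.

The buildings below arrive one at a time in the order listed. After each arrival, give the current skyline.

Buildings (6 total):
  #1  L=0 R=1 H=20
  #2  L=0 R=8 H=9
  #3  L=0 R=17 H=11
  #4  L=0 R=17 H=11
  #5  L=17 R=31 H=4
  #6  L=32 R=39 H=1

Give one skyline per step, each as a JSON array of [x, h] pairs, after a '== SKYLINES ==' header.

== SKYLINES ==
[[0,20],[1,0]]
[[0,20],[1,9],[8,0]]
[[0,20],[1,11],[17,0]]
[[0,20],[1,11],[17,0]]
[[0,20],[1,11],[17,4],[31,0]]
[[0,20],[1,11],[17,4],[31,0],[32,1],[39,0]]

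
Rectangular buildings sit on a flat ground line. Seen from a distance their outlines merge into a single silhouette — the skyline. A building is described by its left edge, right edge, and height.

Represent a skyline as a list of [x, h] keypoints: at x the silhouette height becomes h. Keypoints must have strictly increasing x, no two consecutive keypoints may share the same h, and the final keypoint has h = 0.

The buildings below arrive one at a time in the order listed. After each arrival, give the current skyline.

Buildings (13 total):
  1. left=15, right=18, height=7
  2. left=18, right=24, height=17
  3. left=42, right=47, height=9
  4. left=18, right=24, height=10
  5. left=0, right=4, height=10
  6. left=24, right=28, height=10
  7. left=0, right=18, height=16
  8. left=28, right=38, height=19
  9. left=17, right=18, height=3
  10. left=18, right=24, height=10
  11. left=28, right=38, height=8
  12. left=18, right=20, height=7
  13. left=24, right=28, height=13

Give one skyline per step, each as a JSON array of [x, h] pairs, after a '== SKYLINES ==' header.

== SKYLINES ==
[[15,7],[18,0]]
[[15,7],[18,17],[24,0]]
[[15,7],[18,17],[24,0],[42,9],[47,0]]
[[15,7],[18,17],[24,0],[42,9],[47,0]]
[[0,10],[4,0],[15,7],[18,17],[24,0],[42,9],[47,0]]
[[0,10],[4,0],[15,7],[18,17],[24,10],[28,0],[42,9],[47,0]]
[[0,16],[18,17],[24,10],[28,0],[42,9],[47,0]]
[[0,16],[18,17],[24,10],[28,19],[38,0],[42,9],[47,0]]
[[0,16],[18,17],[24,10],[28,19],[38,0],[42,9],[47,0]]
[[0,16],[18,17],[24,10],[28,19],[38,0],[42,9],[47,0]]
[[0,16],[18,17],[24,10],[28,19],[38,0],[42,9],[47,0]]
[[0,16],[18,17],[24,10],[28,19],[38,0],[42,9],[47,0]]
[[0,16],[18,17],[24,13],[28,19],[38,0],[42,9],[47,0]]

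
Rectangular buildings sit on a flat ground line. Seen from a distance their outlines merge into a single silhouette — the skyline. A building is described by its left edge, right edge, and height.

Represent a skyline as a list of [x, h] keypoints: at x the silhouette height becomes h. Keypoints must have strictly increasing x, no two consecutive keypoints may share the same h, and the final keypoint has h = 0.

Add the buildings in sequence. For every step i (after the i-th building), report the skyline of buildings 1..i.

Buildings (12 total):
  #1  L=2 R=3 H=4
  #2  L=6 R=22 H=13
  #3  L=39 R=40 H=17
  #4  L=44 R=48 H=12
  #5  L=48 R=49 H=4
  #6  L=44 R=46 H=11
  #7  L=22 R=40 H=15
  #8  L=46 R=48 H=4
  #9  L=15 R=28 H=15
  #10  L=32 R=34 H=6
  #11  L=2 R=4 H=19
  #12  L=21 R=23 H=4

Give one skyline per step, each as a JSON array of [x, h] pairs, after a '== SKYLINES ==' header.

== SKYLINES ==
[[2,4],[3,0]]
[[2,4],[3,0],[6,13],[22,0]]
[[2,4],[3,0],[6,13],[22,0],[39,17],[40,0]]
[[2,4],[3,0],[6,13],[22,0],[39,17],[40,0],[44,12],[48,0]]
[[2,4],[3,0],[6,13],[22,0],[39,17],[40,0],[44,12],[48,4],[49,0]]
[[2,4],[3,0],[6,13],[22,0],[39,17],[40,0],[44,12],[48,4],[49,0]]
[[2,4],[3,0],[6,13],[22,15],[39,17],[40,0],[44,12],[48,4],[49,0]]
[[2,4],[3,0],[6,13],[22,15],[39,17],[40,0],[44,12],[48,4],[49,0]]
[[2,4],[3,0],[6,13],[15,15],[39,17],[40,0],[44,12],[48,4],[49,0]]
[[2,4],[3,0],[6,13],[15,15],[39,17],[40,0],[44,12],[48,4],[49,0]]
[[2,19],[4,0],[6,13],[15,15],[39,17],[40,0],[44,12],[48,4],[49,0]]
[[2,19],[4,0],[6,13],[15,15],[39,17],[40,0],[44,12],[48,4],[49,0]]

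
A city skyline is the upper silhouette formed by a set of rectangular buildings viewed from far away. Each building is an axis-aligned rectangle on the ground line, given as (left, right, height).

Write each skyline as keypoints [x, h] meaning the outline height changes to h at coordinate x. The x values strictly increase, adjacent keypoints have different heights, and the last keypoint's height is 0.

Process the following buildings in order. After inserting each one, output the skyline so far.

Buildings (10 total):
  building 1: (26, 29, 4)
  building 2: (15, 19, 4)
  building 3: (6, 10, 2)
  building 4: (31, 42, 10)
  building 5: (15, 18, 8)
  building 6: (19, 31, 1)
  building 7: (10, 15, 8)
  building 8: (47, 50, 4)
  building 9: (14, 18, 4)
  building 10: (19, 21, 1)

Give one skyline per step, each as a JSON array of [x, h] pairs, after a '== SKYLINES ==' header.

== SKYLINES ==
[[26,4],[29,0]]
[[15,4],[19,0],[26,4],[29,0]]
[[6,2],[10,0],[15,4],[19,0],[26,4],[29,0]]
[[6,2],[10,0],[15,4],[19,0],[26,4],[29,0],[31,10],[42,0]]
[[6,2],[10,0],[15,8],[18,4],[19,0],[26,4],[29,0],[31,10],[42,0]]
[[6,2],[10,0],[15,8],[18,4],[19,1],[26,4],[29,1],[31,10],[42,0]]
[[6,2],[10,8],[18,4],[19,1],[26,4],[29,1],[31,10],[42,0]]
[[6,2],[10,8],[18,4],[19,1],[26,4],[29,1],[31,10],[42,0],[47,4],[50,0]]
[[6,2],[10,8],[18,4],[19,1],[26,4],[29,1],[31,10],[42,0],[47,4],[50,0]]
[[6,2],[10,8],[18,4],[19,1],[26,4],[29,1],[31,10],[42,0],[47,4],[50,0]]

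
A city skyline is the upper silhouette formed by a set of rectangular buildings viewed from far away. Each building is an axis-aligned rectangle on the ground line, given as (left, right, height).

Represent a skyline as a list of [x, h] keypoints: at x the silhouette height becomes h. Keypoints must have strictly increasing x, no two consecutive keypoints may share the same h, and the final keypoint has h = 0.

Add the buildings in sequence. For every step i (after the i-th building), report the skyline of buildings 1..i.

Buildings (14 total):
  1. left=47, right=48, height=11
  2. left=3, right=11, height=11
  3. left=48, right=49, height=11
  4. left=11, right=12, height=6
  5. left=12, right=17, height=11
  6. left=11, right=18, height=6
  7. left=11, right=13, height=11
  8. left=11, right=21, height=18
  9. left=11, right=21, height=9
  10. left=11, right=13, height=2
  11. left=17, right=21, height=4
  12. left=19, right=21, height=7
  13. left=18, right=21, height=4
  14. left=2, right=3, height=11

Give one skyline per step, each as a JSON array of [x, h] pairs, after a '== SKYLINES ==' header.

== SKYLINES ==
[[47,11],[48,0]]
[[3,11],[11,0],[47,11],[48,0]]
[[3,11],[11,0],[47,11],[49,0]]
[[3,11],[11,6],[12,0],[47,11],[49,0]]
[[3,11],[11,6],[12,11],[17,0],[47,11],[49,0]]
[[3,11],[11,6],[12,11],[17,6],[18,0],[47,11],[49,0]]
[[3,11],[17,6],[18,0],[47,11],[49,0]]
[[3,11],[11,18],[21,0],[47,11],[49,0]]
[[3,11],[11,18],[21,0],[47,11],[49,0]]
[[3,11],[11,18],[21,0],[47,11],[49,0]]
[[3,11],[11,18],[21,0],[47,11],[49,0]]
[[3,11],[11,18],[21,0],[47,11],[49,0]]
[[3,11],[11,18],[21,0],[47,11],[49,0]]
[[2,11],[11,18],[21,0],[47,11],[49,0]]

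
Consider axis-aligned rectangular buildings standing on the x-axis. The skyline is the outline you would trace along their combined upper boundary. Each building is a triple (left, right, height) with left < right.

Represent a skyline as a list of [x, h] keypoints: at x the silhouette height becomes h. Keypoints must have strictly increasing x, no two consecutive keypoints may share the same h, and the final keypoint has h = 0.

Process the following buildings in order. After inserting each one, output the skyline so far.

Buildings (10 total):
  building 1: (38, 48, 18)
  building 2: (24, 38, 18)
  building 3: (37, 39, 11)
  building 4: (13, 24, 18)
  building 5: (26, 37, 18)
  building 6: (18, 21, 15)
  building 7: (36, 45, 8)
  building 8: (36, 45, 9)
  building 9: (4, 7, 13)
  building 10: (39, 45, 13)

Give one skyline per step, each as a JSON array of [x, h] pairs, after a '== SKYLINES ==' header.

== SKYLINES ==
[[38,18],[48,0]]
[[24,18],[48,0]]
[[24,18],[48,0]]
[[13,18],[48,0]]
[[13,18],[48,0]]
[[13,18],[48,0]]
[[13,18],[48,0]]
[[13,18],[48,0]]
[[4,13],[7,0],[13,18],[48,0]]
[[4,13],[7,0],[13,18],[48,0]]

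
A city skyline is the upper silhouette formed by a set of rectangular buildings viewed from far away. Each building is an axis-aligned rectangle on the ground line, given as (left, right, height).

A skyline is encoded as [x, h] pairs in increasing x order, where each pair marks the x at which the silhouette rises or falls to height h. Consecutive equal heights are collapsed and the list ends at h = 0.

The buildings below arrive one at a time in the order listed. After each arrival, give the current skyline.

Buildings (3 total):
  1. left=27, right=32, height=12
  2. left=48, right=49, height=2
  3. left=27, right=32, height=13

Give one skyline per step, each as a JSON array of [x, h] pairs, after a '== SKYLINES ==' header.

== SKYLINES ==
[[27,12],[32,0]]
[[27,12],[32,0],[48,2],[49,0]]
[[27,13],[32,0],[48,2],[49,0]]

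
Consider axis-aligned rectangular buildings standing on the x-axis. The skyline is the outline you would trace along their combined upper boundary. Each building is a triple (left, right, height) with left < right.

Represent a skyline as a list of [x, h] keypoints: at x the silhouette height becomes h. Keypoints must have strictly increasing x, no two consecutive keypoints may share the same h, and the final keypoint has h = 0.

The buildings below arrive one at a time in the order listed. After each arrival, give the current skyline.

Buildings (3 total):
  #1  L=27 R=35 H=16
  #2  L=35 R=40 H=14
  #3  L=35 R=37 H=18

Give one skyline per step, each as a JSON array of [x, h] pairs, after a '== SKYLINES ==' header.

== SKYLINES ==
[[27,16],[35,0]]
[[27,16],[35,14],[40,0]]
[[27,16],[35,18],[37,14],[40,0]]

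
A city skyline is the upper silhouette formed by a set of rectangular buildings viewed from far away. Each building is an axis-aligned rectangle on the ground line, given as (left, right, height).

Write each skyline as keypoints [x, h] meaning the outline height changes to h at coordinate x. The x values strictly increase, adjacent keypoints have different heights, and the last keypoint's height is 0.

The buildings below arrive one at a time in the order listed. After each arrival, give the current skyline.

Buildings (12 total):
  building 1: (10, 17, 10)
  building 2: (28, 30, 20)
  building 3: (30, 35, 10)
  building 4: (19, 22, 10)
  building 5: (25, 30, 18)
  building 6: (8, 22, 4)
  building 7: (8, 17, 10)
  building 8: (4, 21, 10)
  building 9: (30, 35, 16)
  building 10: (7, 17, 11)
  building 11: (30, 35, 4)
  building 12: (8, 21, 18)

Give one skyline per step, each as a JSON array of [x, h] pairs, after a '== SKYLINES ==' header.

== SKYLINES ==
[[10,10],[17,0]]
[[10,10],[17,0],[28,20],[30,0]]
[[10,10],[17,0],[28,20],[30,10],[35,0]]
[[10,10],[17,0],[19,10],[22,0],[28,20],[30,10],[35,0]]
[[10,10],[17,0],[19,10],[22,0],[25,18],[28,20],[30,10],[35,0]]
[[8,4],[10,10],[17,4],[19,10],[22,0],[25,18],[28,20],[30,10],[35,0]]
[[8,10],[17,4],[19,10],[22,0],[25,18],[28,20],[30,10],[35,0]]
[[4,10],[22,0],[25,18],[28,20],[30,10],[35,0]]
[[4,10],[22,0],[25,18],[28,20],[30,16],[35,0]]
[[4,10],[7,11],[17,10],[22,0],[25,18],[28,20],[30,16],[35,0]]
[[4,10],[7,11],[17,10],[22,0],[25,18],[28,20],[30,16],[35,0]]
[[4,10],[7,11],[8,18],[21,10],[22,0],[25,18],[28,20],[30,16],[35,0]]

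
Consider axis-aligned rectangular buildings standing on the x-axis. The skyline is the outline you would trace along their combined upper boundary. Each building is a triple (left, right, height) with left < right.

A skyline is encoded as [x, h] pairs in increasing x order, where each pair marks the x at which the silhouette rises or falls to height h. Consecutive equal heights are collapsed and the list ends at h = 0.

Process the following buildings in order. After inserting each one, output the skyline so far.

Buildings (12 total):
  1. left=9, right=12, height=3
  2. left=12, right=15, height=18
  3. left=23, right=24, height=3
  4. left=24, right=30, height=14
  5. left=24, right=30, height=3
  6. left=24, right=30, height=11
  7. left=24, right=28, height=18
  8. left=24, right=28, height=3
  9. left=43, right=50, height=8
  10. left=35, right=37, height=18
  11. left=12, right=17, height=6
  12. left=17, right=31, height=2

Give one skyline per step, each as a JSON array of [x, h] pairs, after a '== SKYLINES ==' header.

== SKYLINES ==
[[9,3],[12,0]]
[[9,3],[12,18],[15,0]]
[[9,3],[12,18],[15,0],[23,3],[24,0]]
[[9,3],[12,18],[15,0],[23,3],[24,14],[30,0]]
[[9,3],[12,18],[15,0],[23,3],[24,14],[30,0]]
[[9,3],[12,18],[15,0],[23,3],[24,14],[30,0]]
[[9,3],[12,18],[15,0],[23,3],[24,18],[28,14],[30,0]]
[[9,3],[12,18],[15,0],[23,3],[24,18],[28,14],[30,0]]
[[9,3],[12,18],[15,0],[23,3],[24,18],[28,14],[30,0],[43,8],[50,0]]
[[9,3],[12,18],[15,0],[23,3],[24,18],[28,14],[30,0],[35,18],[37,0],[43,8],[50,0]]
[[9,3],[12,18],[15,6],[17,0],[23,3],[24,18],[28,14],[30,0],[35,18],[37,0],[43,8],[50,0]]
[[9,3],[12,18],[15,6],[17,2],[23,3],[24,18],[28,14],[30,2],[31,0],[35,18],[37,0],[43,8],[50,0]]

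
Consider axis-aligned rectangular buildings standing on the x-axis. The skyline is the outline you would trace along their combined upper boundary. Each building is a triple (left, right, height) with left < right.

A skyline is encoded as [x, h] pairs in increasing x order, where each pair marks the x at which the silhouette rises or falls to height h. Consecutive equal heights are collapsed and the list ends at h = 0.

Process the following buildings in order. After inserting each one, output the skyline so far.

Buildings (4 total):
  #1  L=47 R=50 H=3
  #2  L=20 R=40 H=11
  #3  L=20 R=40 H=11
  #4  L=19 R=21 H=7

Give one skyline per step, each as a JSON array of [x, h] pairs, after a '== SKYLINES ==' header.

== SKYLINES ==
[[47,3],[50,0]]
[[20,11],[40,0],[47,3],[50,0]]
[[20,11],[40,0],[47,3],[50,0]]
[[19,7],[20,11],[40,0],[47,3],[50,0]]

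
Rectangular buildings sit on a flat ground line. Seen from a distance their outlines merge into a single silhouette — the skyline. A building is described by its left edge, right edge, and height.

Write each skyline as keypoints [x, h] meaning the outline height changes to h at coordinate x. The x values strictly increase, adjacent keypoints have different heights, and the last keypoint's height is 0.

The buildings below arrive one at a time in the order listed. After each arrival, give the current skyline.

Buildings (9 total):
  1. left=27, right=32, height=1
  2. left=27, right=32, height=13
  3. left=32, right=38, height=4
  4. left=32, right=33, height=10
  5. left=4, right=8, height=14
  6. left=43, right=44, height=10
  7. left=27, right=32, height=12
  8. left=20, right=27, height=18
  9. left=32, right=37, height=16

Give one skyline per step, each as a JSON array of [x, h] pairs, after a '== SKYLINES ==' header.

== SKYLINES ==
[[27,1],[32,0]]
[[27,13],[32,0]]
[[27,13],[32,4],[38,0]]
[[27,13],[32,10],[33,4],[38,0]]
[[4,14],[8,0],[27,13],[32,10],[33,4],[38,0]]
[[4,14],[8,0],[27,13],[32,10],[33,4],[38,0],[43,10],[44,0]]
[[4,14],[8,0],[27,13],[32,10],[33,4],[38,0],[43,10],[44,0]]
[[4,14],[8,0],[20,18],[27,13],[32,10],[33,4],[38,0],[43,10],[44,0]]
[[4,14],[8,0],[20,18],[27,13],[32,16],[37,4],[38,0],[43,10],[44,0]]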